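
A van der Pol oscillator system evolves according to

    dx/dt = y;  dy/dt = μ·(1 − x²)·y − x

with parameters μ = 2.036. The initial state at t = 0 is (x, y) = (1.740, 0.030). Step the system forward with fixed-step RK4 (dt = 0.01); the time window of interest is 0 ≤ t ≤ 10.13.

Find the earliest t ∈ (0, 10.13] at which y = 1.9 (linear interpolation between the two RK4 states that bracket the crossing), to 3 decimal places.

t=0.000: state=(1.740, 0.030)
step 1 (dt=0.01): k1=(0.030, -1.864), k2=(0.021, -1.826), k3=(0.021, -1.826), k4=(0.012, -1.789); state += dt/6·(k1+2k2+2k3+k4)
t=0.010: state=(1.740, 0.012)
t=0.020: state=(1.740, -0.006)
t=0.030: state=(1.740, -0.023)
continuing one RK4 step at a time; state shown every 50 steps (Δt=0.5):
t=0.500: state=(1.623, -0.382)
t=1.000: state=(1.392, -0.540)
t=1.500: state=(1.064, -0.814)
t=2.000: state=(0.492, -1.647)
t=2.500: state=(-0.882, -3.852)
t=3.000: state=(-2.002, -0.346)
t=3.500: state=(-1.942, 0.301)
t=4.000: state=(-1.771, 0.377)
t=4.500: state=(-1.564, 0.459)
t=5.000: state=(-1.300, 0.612)
t=5.500: state=(-0.917, 0.986)
t=5.900: state=(-0.378, 1.867)
next step: t=5.910: state=(-0.359, 1.904) — y has crossed 1.9
linear interpolation between t=5.900 (1.86689) and t=5.910 (1.90375) → t≈5.909

t = 5.909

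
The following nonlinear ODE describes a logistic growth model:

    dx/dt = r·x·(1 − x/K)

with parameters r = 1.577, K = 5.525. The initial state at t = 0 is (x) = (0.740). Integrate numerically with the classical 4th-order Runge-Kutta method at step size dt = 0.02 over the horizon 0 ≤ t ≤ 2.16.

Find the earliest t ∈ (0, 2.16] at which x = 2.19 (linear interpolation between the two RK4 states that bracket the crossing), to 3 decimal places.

t=0.000: state=(0.740)
step 1 (dt=0.02): k1=(1.011), k2=(1.022), k3=(1.022), k4=(1.034); state += dt/6·(k1+2k2+2k3+k4)
t=0.020: state=(0.760)
t=0.040: state=(0.781)
t=0.060: state=(0.803)
continuing one RK4 step at a time; state shown every 5 steps (Δt=0.1):
t=0.100: state=(0.847)
t=0.200: state=(0.966)
t=0.300: state=(1.099)
t=0.400: state=(1.244)
t=0.500: state=(1.403)
t=0.600: state=(1.574)
t=0.700: state=(1.757)
t=0.800: state=(1.951)
t=0.900: state=(2.155)
next step: t=0.920: state=(2.196) — x has crossed 2.19
linear interpolation between t=0.900 (2.15478) and t=0.920 (2.19637) → t≈0.917

t = 0.917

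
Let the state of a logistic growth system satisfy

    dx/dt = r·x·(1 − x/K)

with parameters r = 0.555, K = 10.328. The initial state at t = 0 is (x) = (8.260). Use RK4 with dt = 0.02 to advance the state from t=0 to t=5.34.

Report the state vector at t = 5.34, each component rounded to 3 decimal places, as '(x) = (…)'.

(x) = (10.196)

t=0.000: state=(8.260)
step 1 (dt=0.02): k1=(0.918), k2=(0.915), k3=(0.915), k4=(0.912); state += dt/6·(k1+2k2+2k3+k4)
t=0.020: state=(8.278)
t=0.040: state=(8.296)
t=0.060: state=(8.315)
continuing one RK4 step at a time; state shown every 10 steps (Δt=0.2):
t=0.200: state=(8.437)
t=0.400: state=(8.603)
t=0.600: state=(8.757)
t=0.800: state=(8.899)
t=1.000: state=(9.030)
t=1.200: state=(9.151)
t=1.400: state=(9.262)
t=1.600: state=(9.363)
t=1.800: state=(9.456)
t=2.000: state=(9.541)
t=2.200: state=(9.618)
t=2.400: state=(9.688)
t=2.600: state=(9.751)
t=2.800: state=(9.809)
t=3.000: state=(9.861)
t=3.200: state=(9.908)
t=3.400: state=(9.951)
t=3.600: state=(9.989)
t=3.800: state=(10.023)
t=4.000: state=(10.055)
t=4.200: state=(10.083)
t=4.400: state=(10.108)
t=4.600: state=(10.131)
t=4.800: state=(10.151)
t=5.000: state=(10.169)
t=5.200: state=(10.186)
t=5.340: state=(10.196)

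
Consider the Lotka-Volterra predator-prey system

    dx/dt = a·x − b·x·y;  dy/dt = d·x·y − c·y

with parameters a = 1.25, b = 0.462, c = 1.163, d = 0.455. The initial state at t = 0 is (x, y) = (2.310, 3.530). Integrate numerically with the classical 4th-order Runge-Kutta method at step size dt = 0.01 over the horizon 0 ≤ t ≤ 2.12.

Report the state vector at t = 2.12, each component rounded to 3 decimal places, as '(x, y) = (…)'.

t=0.000: state=(2.310, 3.530)
step 1 (dt=0.01): k1=(-0.880, -0.395), k2=(-0.876, -0.402), k3=(-0.876, -0.402), k4=(-0.872, -0.409); state += dt/6·(k1+2k2+2k3+k4)
t=0.010: state=(2.301, 3.526)
t=0.020: state=(2.293, 3.522)
t=0.030: state=(2.284, 3.518)
continuing one RK4 step at a time; state shown every 10 steps (Δt=0.1):
t=0.100: state=(2.226, 3.484)
t=0.200: state=(2.150, 3.426)
t=0.300: state=(2.083, 3.358)
t=0.400: state=(2.025, 3.282)
t=0.500: state=(1.975, 3.200)
t=0.600: state=(1.934, 3.113)
t=0.700: state=(1.902, 3.024)
t=0.800: state=(1.878, 2.934)
t=0.900: state=(1.862, 2.844)
t=1.000: state=(1.854, 2.755)
t=1.100: state=(1.854, 2.668)
t=1.200: state=(1.861, 2.585)
t=1.300: state=(1.875, 2.505)
t=1.400: state=(1.895, 2.429)
t=1.500: state=(1.923, 2.359)
t=1.600: state=(1.957, 2.294)
t=1.700: state=(1.997, 2.234)
t=1.800: state=(2.044, 2.180)
t=1.900: state=(2.097, 2.132)
t=2.000: state=(2.155, 2.091)
t=2.100: state=(2.219, 2.056)
t=2.120: state=(2.232, 2.050)

(x, y) = (2.232, 2.050)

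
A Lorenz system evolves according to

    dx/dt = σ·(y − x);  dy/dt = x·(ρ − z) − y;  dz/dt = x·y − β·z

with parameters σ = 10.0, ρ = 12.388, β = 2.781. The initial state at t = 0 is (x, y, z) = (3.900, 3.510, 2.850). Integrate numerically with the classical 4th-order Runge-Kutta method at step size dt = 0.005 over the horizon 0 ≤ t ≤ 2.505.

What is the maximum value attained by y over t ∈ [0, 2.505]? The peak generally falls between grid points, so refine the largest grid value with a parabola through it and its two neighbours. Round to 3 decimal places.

max y = 10.739

t=0.000: state=(3.900, 3.510, 2.850)
step 1 (dt=0.005): k1=(-3.900, 33.688, 5.763), k2=(-2.960, 33.455, 6.016), k3=(-2.990, 33.475, 6.021), k4=(-2.077, 33.261, 6.277); state += dt/6·(k1+2k2+2k3+k4)
t=0.005: state=(3.885, 3.677, 2.880)
t=0.010: state=(3.879, 3.843, 2.913)
t=0.015: state=(3.881, 4.007, 2.948)
continuing one RK4 step at a time; state shown every 20 steps (Δt=0.1):
t=0.100: state=(4.851, 6.772, 4.098)
t=0.200: state=(7.267, 9.916, 7.643)
t=0.300: state=(9.336, 10.316, 13.592)
t=0.400: state=(8.615, 6.317, 17.124)
t=0.500: state=(5.707, 2.745, 15.678)
t=0.600: state=(3.350, 1.688, 12.664)
t=0.700: state=(2.309, 1.799, 9.990)
t=0.800: state=(2.171, 2.350, 7.956)
t=0.900: state=(2.606, 3.289, 6.604)
t=1.000: state=(3.546, 4.754, 6.079)
t=1.100: state=(5.026, 6.755, 6.778)
t=1.200: state=(6.855, 8.635, 9.232)
t=1.300: state=(8.148, 8.713, 12.921)
t=1.400: state=(7.735, 6.410, 15.185)
t=1.500: state=(5.962, 4.034, 14.564)
t=1.600: state=(4.312, 3.050, 12.540)
t=1.700: state=(3.488, 3.079, 10.495)
t=1.800: state=(3.424, 3.670, 8.941)
t=1.900: state=(3.934, 4.690, 8.103)
t=2.000: state=(4.900, 6.048, 8.215)
t=2.100: state=(6.129, 7.360, 9.503)
t=2.200: state=(7.135, 7.790, 11.703)
t=2.300: state=(7.250, 6.801, 13.556)
t=2.400: state=(6.373, 5.205, 13.838)
t=2.500: state=(5.206, 4.157, 12.791)
t=2.505: state=(5.154, 4.127, 12.721)
largest grid value and its neighbours: y(0.255)=10.73137, y(0.260)=10.73919, y(0.265)=10.73397
parabola through these three points peaks at t≈0.260 with y≈10.73925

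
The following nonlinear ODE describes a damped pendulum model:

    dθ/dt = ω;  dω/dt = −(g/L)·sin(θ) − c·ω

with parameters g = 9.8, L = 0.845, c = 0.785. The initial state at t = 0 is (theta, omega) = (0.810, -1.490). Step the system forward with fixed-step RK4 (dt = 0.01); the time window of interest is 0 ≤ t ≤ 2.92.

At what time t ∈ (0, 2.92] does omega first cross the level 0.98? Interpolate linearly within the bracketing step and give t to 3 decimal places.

t = 0.951

t=0.000: state=(0.810, -1.490)
step 1 (dt=0.01): k1=(-1.490, -7.230), k2=(-1.526, -7.142), k3=(-1.526, -7.141), k4=(-1.561, -7.051); state += dt/6·(k1+2k2+2k3+k4)
t=0.010: state=(0.795, -1.561)
t=0.020: state=(0.779, -1.631)
t=0.030: state=(0.762, -1.699)
continuing one RK4 step at a time; state shown every 10 steps (Δt=0.1):
t=0.100: state=(0.628, -2.115)
t=0.200: state=(0.395, -2.501)
t=0.300: state=(0.137, -2.604)
t=0.400: state=(-0.116, -2.416)
t=0.500: state=(-0.337, -1.978)
t=0.600: state=(-0.506, -1.366)
t=0.700: state=(-0.608, -0.668)
t=0.800: state=(-0.639, 0.039)
t=0.900: state=(-0.602, 0.690)
t=0.950: state=(-0.560, 0.976)
next step: t=0.960: state=(-0.550, 1.029) — omega has crossed 0.98
linear interpolation between t=0.950 (0.97565) and t=0.960 (1.02890) → t≈0.951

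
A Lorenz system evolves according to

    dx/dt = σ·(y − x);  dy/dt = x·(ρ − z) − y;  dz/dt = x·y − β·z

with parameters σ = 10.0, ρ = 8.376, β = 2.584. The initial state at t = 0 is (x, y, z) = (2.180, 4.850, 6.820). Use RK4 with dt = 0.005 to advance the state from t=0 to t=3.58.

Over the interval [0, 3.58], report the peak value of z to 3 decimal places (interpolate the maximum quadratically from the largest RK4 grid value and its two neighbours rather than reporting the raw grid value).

t=0.000: state=(2.180, 4.850, 6.820)
step 1 (dt=0.005): k1=(26.700, -1.458, -7.050), k2=(25.996, -1.311, -6.689), k3=(26.017, -1.316, -6.699), k4=(25.333, -1.172, -6.348); state += dt/6·(k1+2k2+2k3+k4)
t=0.005: state=(2.310, 4.843, 6.787)
t=0.010: state=(2.433, 4.838, 6.756)
t=0.015: state=(2.551, 4.834, 6.730)
continuing one RK4 step at a time; state shown every 40 steps (Δt=0.2):
t=0.200: state=(4.597, 5.083, 7.020)
t=0.400: state=(4.953, 4.863, 8.030)
t=0.600: state=(4.473, 4.165, 8.101)
t=0.800: state=(3.997, 3.866, 7.416)
t=1.000: state=(3.982, 4.085, 6.861)
t=1.200: state=(4.313, 4.509, 6.889)
t=1.400: state=(4.624, 4.709, 7.380)
t=1.600: state=(4.600, 4.502, 7.753)
t=1.800: state=(4.338, 4.206, 7.644)
t=2.000: state=(4.168, 4.141, 7.298)
t=2.200: state=(4.226, 4.301, 7.107)
t=2.400: state=(4.403, 4.487, 7.215)
t=2.600: state=(4.504, 4.512, 7.457)
t=2.800: state=(4.441, 4.381, 7.560)
t=3.000: state=(4.318, 4.268, 7.454)
t=3.200: state=(4.271, 4.276, 7.297)
t=3.400: state=(4.326, 4.369, 7.252)
t=3.580: state=(4.401, 4.434, 7.327)
largest grid value and its neighbours: z(0.505)=8.21256, z(0.510)=8.21276, z(0.515)=8.21222
parabola through these three points peaks at t≈0.509 with z≈8.21278

max z = 8.213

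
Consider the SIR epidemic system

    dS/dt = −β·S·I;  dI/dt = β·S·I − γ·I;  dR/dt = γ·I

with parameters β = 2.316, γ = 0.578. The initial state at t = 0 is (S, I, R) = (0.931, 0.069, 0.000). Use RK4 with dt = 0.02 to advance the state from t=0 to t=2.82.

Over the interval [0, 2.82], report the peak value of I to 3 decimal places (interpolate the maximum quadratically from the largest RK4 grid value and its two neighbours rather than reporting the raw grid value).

t=0.000: state=(0.931, 0.069, 0.000)
step 1 (dt=0.02): k1=(-0.149, 0.109, 0.040), k2=(-0.151, 0.110, 0.041), k3=(-0.151, 0.110, 0.041), k4=(-0.153, 0.112, 0.041); state += dt/6·(k1+2k2+2k3+k4)
t=0.020: state=(0.928, 0.071, 0.001)
t=0.040: state=(0.925, 0.073, 0.002)
t=0.060: state=(0.922, 0.076, 0.003)
continuing one RK4 step at a time; state shown every 5 steps (Δt=0.1):
t=0.100: state=(0.915, 0.081, 0.004)
t=0.200: state=(0.897, 0.094, 0.009)
t=0.300: state=(0.876, 0.109, 0.015)
t=0.400: state=(0.853, 0.125, 0.022)
t=0.500: state=(0.826, 0.144, 0.030)
t=0.600: state=(0.797, 0.164, 0.039)
t=0.700: state=(0.766, 0.185, 0.049)
t=0.800: state=(0.732, 0.208, 0.060)
t=0.900: state=(0.695, 0.232, 0.073)
t=1.000: state=(0.657, 0.256, 0.087)
t=1.100: state=(0.618, 0.280, 0.102)
t=1.200: state=(0.577, 0.303, 0.119)
t=1.300: state=(0.537, 0.326, 0.137)
t=1.400: state=(0.497, 0.347, 0.157)
t=1.500: state=(0.457, 0.365, 0.177)
t=1.600: state=(0.419, 0.382, 0.199)
t=1.700: state=(0.383, 0.395, 0.221)
t=1.800: state=(0.349, 0.406, 0.245)
t=1.900: state=(0.318, 0.414, 0.268)
t=2.000: state=(0.288, 0.419, 0.292)
t=2.100: state=(0.262, 0.422, 0.317)
t=2.200: state=(0.237, 0.422, 0.341)
t=2.300: state=(0.215, 0.419, 0.365)
t=2.400: state=(0.195, 0.415, 0.390)
t=2.500: state=(0.178, 0.409, 0.413)
t=2.600: state=(0.162, 0.401, 0.437)
t=2.700: state=(0.148, 0.393, 0.460)
t=2.800: state=(0.135, 0.383, 0.482)
t=2.820: state=(0.132, 0.381, 0.487)
largest grid value and its neighbours: I(2.120)=0.42177, I(2.140)=0.42186, I(2.160)=0.42185
parabola through these three points peaks at t≈2.148 with I≈0.42187

max I = 0.422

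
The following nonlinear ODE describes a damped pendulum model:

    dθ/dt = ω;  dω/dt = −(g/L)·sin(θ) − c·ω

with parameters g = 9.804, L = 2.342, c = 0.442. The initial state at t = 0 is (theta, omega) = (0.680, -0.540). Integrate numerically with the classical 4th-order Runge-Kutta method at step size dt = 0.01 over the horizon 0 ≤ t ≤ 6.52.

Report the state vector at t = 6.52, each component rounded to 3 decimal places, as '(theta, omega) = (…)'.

t=0.000: state=(0.680, -0.540)
step 1 (dt=0.01): k1=(-0.540, -2.394), k2=(-0.552, -2.379), k3=(-0.552, -2.379), k4=(-0.564, -2.365); state += dt/6·(k1+2k2+2k3+k4)
t=0.010: state=(0.674, -0.564)
t=0.020: state=(0.669, -0.587)
t=0.030: state=(0.663, -0.611)
continuing one RK4 step at a time; state shown every 25 steps (Δt=0.25):
t=0.250: state=(0.479, -1.032)
t=0.500: state=(0.187, -1.248)
t=0.750: state=(-0.119, -1.147)
t=1.000: state=(-0.364, -0.781)
t=1.250: state=(-0.497, -0.275)
t=1.500: state=(-0.501, 0.237)
t=1.750: state=(-0.388, 0.645)
t=2.000: state=(-0.195, 0.864)
t=2.250: state=(0.025, 0.855)
t=2.500: state=(0.216, 0.641)
t=2.750: state=(0.335, 0.297)
t=3.000: state=(0.361, -0.080)
t=3.250: state=(0.300, -0.399)
t=3.500: state=(0.173, -0.591)
t=3.750: state=(0.018, -0.623)
t=4.000: state=(-0.126, -0.500)
t=4.250: state=(-0.224, -0.270)
t=4.500: state=(-0.257, -0.000)
t=4.750: state=(-0.226, 0.242)
t=5.000: state=(-0.144, 0.401)
t=5.250: state=(-0.035, 0.447)
t=5.500: state=(0.070, 0.381)
t=5.750: state=(0.148, 0.229)
t=6.000: state=(0.182, 0.038)
t=6.250: state=(0.168, -0.142)
t=6.500: state=(0.115, -0.269)
t=6.520: state=(0.110, -0.276)

(theta, omega) = (0.110, -0.276)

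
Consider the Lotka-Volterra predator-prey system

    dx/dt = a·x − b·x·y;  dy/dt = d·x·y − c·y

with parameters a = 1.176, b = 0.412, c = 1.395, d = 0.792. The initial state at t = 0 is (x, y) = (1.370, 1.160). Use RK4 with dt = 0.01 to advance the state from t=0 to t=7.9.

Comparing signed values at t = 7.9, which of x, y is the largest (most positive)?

largest component: y

t=0.000: state=(1.370, 1.160)
step 1 (dt=0.01): k1=(0.956, -0.360), k2=(0.961, -0.355), k3=(0.961, -0.355), k4=(0.965, -0.350); state += dt/6·(k1+2k2+2k3+k4)
t=0.010: state=(1.380, 1.156)
t=0.020: state=(1.389, 1.153)
t=0.030: state=(1.399, 1.150)
continuing one RK4 step at a time; state shown every 50 steps (Δt=0.5):
t=0.500: state=(1.961, 1.108)
t=1.000: state=(2.750, 1.397)
t=1.500: state=(3.410, 2.392)
t=2.000: state=(3.064, 4.496)
t=2.500: state=(1.818, 5.899)
t=3.000: state=(1.031, 5.046)
t=3.500: state=(0.768, 3.545)
t=4.000: state=(0.757, 2.373)
t=4.500: state=(0.908, 1.634)
t=5.000: state=(1.223, 1.233)
t=5.500: state=(1.740, 1.096)
t=6.000: state=(2.475, 1.249)
t=6.500: state=(3.251, 1.944)
t=7.000: state=(3.338, 3.715)
t=7.500: state=(2.227, 5.704)
t=7.900: state=(1.363, 5.701)
compare at T: x=1.363, y=5.701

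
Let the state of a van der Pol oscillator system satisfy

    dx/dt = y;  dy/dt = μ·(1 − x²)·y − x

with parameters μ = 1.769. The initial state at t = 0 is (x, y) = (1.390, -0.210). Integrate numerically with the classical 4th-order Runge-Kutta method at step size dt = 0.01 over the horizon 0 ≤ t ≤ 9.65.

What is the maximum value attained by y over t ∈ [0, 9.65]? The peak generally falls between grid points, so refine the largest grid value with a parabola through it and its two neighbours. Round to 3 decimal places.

t=0.000: state=(1.390, -0.210)
step 1 (dt=0.01): k1=(-0.210, -1.044), k2=(-0.215, -1.035), k3=(-0.215, -1.035), k4=(-0.220, -1.027); state += dt/6·(k1+2k2+2k3+k4)
t=0.010: state=(1.388, -0.220)
t=0.020: state=(1.386, -0.231)
t=0.030: state=(1.383, -0.241)
continuing one RK4 step at a time; state shown every 50 steps (Δt=0.5):
t=0.500: state=(1.178, -0.615)
t=1.000: state=(0.755, -1.148)
t=1.500: state=(-0.129, -2.644)
t=2.000: state=(-1.667, -2.180)
t=2.500: state=(-1.995, 0.154)
t=3.000: state=(-1.841, 0.389)
t=3.500: state=(-1.624, 0.485)
t=4.000: state=(-1.347, 0.638)
t=4.500: state=(-0.955, 0.986)
t=5.000: state=(-0.248, 2.055)
t=5.500: state=(1.252, 3.324)
t=6.000: state=(2.015, 0.115)
t=6.500: state=(1.912, -0.352)
t=7.000: state=(1.711, -0.447)
t=7.500: state=(1.460, -0.568)
t=8.000: state=(1.122, -0.815)
t=8.500: state=(0.576, -1.499)
t=9.000: state=(-0.603, -3.377)
t=9.500: state=(-1.929, -0.929)
t=9.650: state=(-2.009, -0.223)
largest grid value and its neighbours: y(5.400)=3.53824, y(5.410)=3.53831, y(5.420)=3.53385
parabola through these three points peaks at t≈5.405 with y≈3.53884

max y = 3.539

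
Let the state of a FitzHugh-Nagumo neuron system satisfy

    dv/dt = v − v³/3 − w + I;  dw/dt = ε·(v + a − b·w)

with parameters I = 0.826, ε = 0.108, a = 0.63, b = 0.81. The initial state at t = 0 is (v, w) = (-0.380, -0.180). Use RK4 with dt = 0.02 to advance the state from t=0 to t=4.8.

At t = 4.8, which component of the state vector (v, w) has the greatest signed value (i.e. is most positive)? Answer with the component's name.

largest component: v

t=0.000: state=(-0.380, -0.180)
step 1 (dt=0.02): k1=(0.644, 0.043), k2=(0.649, 0.043), k3=(0.649, 0.043), k4=(0.655, 0.044); state += dt/6·(k1+2k2+2k3+k4)
t=0.020: state=(-0.367, -0.179)
t=0.040: state=(-0.354, -0.178)
t=0.060: state=(-0.340, -0.177)
continuing one RK4 step at a time; state shown every 10 steps (Δt=0.2):
t=0.200: state=(-0.240, -0.170)
t=0.400: state=(-0.074, -0.157)
t=0.600: state=(0.126, -0.140)
t=0.800: state=(0.365, -0.119)
t=1.000: state=(0.642, -0.093)
t=1.200: state=(0.947, -0.061)
t=1.400: state=(1.250, -0.023)
t=1.600: state=(1.514, 0.021)
t=1.800: state=(1.710, 0.069)
t=2.000: state=(1.837, 0.119)
t=2.200: state=(1.908, 0.171)
t=2.400: state=(1.942, 0.222)
t=2.600: state=(1.954, 0.274)
t=2.800: state=(1.952, 0.324)
t=3.000: state=(1.944, 0.374)
t=3.200: state=(1.932, 0.422)
t=3.400: state=(1.917, 0.470)
t=3.600: state=(1.902, 0.516)
t=3.800: state=(1.885, 0.561)
t=4.000: state=(1.868, 0.605)
t=4.200: state=(1.851, 0.648)
t=4.400: state=(1.834, 0.690)
t=4.600: state=(1.817, 0.730)
t=4.800: state=(1.800, 0.770)
compare at T: v=1.800, w=0.770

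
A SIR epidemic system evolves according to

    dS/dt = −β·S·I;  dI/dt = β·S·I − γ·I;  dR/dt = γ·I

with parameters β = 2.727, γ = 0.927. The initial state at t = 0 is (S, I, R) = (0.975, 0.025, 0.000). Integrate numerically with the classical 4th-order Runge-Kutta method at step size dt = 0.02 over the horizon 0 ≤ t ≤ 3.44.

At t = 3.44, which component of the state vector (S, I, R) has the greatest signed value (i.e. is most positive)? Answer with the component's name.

largest component: R

t=0.000: state=(0.975, 0.025, 0.000)
step 1 (dt=0.02): k1=(-0.066, 0.043, 0.023), k2=(-0.068, 0.044, 0.024), k3=(-0.068, 0.044, 0.024), k4=(-0.069, 0.045, 0.024); state += dt/6·(k1+2k2+2k3+k4)
t=0.020: state=(0.974, 0.026, 0.000)
t=0.040: state=(0.972, 0.027, 0.001)
t=0.060: state=(0.971, 0.028, 0.001)
continuing one RK4 step at a time; state shown every 10 steps (Δt=0.2):
t=0.200: state=(0.959, 0.035, 0.006)
t=0.400: state=(0.938, 0.049, 0.013)
t=0.600: state=(0.909, 0.067, 0.024)
t=0.800: state=(0.870, 0.091, 0.039)
t=1.000: state=(0.822, 0.120, 0.058)
t=1.200: state=(0.763, 0.154, 0.083)
t=1.400: state=(0.695, 0.190, 0.115)
t=1.600: state=(0.620, 0.226, 0.154)
t=1.800: state=(0.543, 0.258, 0.199)
t=2.000: state=(0.468, 0.282, 0.249)
t=2.200: state=(0.400, 0.297, 0.303)
t=2.400: state=(0.339, 0.302, 0.359)
t=2.600: state=(0.288, 0.297, 0.414)
t=2.800: state=(0.246, 0.286, 0.469)
t=3.000: state=(0.211, 0.269, 0.520)
t=3.200: state=(0.183, 0.249, 0.568)
t=3.400: state=(0.161, 0.227, 0.612)
t=3.440: state=(0.157, 0.222, 0.620)
compare at T: S=0.157, I=0.222, R=0.620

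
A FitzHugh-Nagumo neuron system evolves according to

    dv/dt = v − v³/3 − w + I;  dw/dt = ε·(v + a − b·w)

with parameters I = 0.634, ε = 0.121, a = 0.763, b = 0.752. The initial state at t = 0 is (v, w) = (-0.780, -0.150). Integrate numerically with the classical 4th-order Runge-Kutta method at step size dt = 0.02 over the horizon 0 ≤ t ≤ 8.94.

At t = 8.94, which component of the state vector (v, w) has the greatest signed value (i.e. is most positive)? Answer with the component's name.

largest component: v

t=0.000: state=(-0.780, -0.150)
step 1 (dt=0.02): k1=(0.162, 0.012), k2=(0.163, 0.012), k3=(0.163, 0.012), k4=(0.163, 0.012); state += dt/6·(k1+2k2+2k3+k4)
t=0.020: state=(-0.777, -0.150)
t=0.040: state=(-0.773, -0.150)
t=0.060: state=(-0.770, -0.149)
continuing one RK4 step at a time; state shown every 25 steps (Δt=0.5):
t=0.500: state=(-0.691, -0.142)
t=1.000: state=(-0.582, -0.128)
t=1.500: state=(-0.440, -0.108)
t=2.000: state=(-0.243, -0.078)
t=2.500: state=(0.051, -0.036)
t=3.000: state=(0.496, 0.026)
t=3.500: state=(1.079, 0.117)
t=4.000: state=(1.563, 0.236)
t=4.500: state=(1.769, 0.371)
t=5.000: state=(1.802, 0.505)
t=5.500: state=(1.773, 0.634)
t=6.000: state=(1.725, 0.754)
t=6.500: state=(1.670, 0.866)
t=7.000: state=(1.611, 0.970)
t=7.500: state=(1.551, 1.065)
t=8.000: state=(1.488, 1.153)
t=8.500: state=(1.422, 1.233)
t=8.940: state=(1.361, 1.297)
compare at T: v=1.361, w=1.297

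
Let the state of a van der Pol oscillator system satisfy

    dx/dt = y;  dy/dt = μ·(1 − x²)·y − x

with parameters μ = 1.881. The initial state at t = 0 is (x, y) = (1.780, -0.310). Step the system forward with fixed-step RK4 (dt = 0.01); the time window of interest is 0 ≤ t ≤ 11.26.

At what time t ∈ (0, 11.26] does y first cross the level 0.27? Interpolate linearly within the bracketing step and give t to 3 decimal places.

t=0.000: state=(1.780, -0.310)
step 1 (dt=0.01): k1=(-0.310, -0.516), k2=(-0.313, -0.507), k3=(-0.313, -0.507), k4=(-0.315, -0.498); state += dt/6·(k1+2k2+2k3+k4)
t=0.010: state=(1.777, -0.315)
t=0.020: state=(1.774, -0.320)
t=0.030: state=(1.770, -0.325)
continuing one RK4 step at a time; state shown every 50 steps (Δt=0.5):
t=0.500: state=(1.581, -0.468)
t=1.000: state=(1.309, -0.635)
t=1.500: state=(0.912, -1.014)
t=2.000: state=(0.160, -2.249)
t=2.500: state=(-1.433, -3.106)
t=3.000: state=(-2.018, 0.035)
t=3.230: state=(-1.978, 0.268)
next step: t=3.240: state=(-1.975, 0.273) — y has crossed 0.27
linear interpolation between t=3.230 (0.26796) and t=3.240 (0.27294) → t≈3.234

t = 3.234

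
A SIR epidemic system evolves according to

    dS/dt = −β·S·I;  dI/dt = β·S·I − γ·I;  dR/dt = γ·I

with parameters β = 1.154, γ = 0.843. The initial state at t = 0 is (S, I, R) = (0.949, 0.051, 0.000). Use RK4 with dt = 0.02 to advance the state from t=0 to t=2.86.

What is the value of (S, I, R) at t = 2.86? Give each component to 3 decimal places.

(S, I, R) = (0.761, 0.078, 0.161)

t=0.000: state=(0.949, 0.051, 0.000)
step 1 (dt=0.02): k1=(-0.056, 0.013, 0.043), k2=(-0.056, 0.013, 0.043), k3=(-0.056, 0.013, 0.043), k4=(-0.056, 0.013, 0.043); state += dt/6·(k1+2k2+2k3+k4)
t=0.020: state=(0.948, 0.051, 0.001)
t=0.040: state=(0.947, 0.052, 0.002)
t=0.060: state=(0.946, 0.052, 0.003)
continuing one RK4 step at a time; state shown every 5 steps (Δt=0.1):
t=0.100: state=(0.943, 0.052, 0.004)
t=0.200: state=(0.938, 0.054, 0.009)
t=0.300: state=(0.932, 0.055, 0.013)
t=0.400: state=(0.926, 0.056, 0.018)
t=0.500: state=(0.920, 0.057, 0.023)
t=0.600: state=(0.914, 0.059, 0.028)
t=0.700: state=(0.907, 0.060, 0.033)
t=0.800: state=(0.901, 0.061, 0.038)
t=0.900: state=(0.895, 0.062, 0.043)
t=1.000: state=(0.888, 0.063, 0.048)
t=1.100: state=(0.882, 0.065, 0.054)
t=1.200: state=(0.875, 0.066, 0.059)
t=1.300: state=(0.868, 0.067, 0.065)
t=1.400: state=(0.862, 0.068, 0.070)
t=1.500: state=(0.855, 0.069, 0.076)
t=1.600: state=(0.848, 0.070, 0.082)
t=1.700: state=(0.841, 0.071, 0.088)
t=1.800: state=(0.834, 0.072, 0.094)
t=1.900: state=(0.828, 0.072, 0.100)
t=2.000: state=(0.821, 0.073, 0.106)
t=2.100: state=(0.814, 0.074, 0.112)
t=2.200: state=(0.807, 0.075, 0.119)
t=2.300: state=(0.800, 0.075, 0.125)
t=2.400: state=(0.793, 0.076, 0.131)
t=2.500: state=(0.786, 0.076, 0.138)
t=2.600: state=(0.779, 0.077, 0.144)
t=2.700: state=(0.772, 0.077, 0.151)
t=2.800: state=(0.765, 0.078, 0.157)
t=2.860: state=(0.761, 0.078, 0.161)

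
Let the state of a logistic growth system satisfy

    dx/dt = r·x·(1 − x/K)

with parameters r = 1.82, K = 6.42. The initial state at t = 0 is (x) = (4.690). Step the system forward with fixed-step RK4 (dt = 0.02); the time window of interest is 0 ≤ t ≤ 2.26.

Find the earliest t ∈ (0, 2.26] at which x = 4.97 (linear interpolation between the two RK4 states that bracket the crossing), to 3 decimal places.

t = 0.129

t=0.000: state=(4.690)
step 1 (dt=0.02): k1=(2.300), k2=(2.281), k3=(2.281), k4=(2.261); state += dt/6·(k1+2k2+2k3+k4)
t=0.020: state=(4.736)
t=0.040: state=(4.780)
t=0.060: state=(4.824)
continuing one RK4 step at a time; state shown every 5 steps (Δt=0.1):
t=0.100: state=(4.910)
t=0.120: state=(4.952)
next step: t=0.140: state=(4.993) — x has crossed 4.97
linear interpolation between t=0.120 (4.95180) and t=0.140 (4.99261) → t≈0.129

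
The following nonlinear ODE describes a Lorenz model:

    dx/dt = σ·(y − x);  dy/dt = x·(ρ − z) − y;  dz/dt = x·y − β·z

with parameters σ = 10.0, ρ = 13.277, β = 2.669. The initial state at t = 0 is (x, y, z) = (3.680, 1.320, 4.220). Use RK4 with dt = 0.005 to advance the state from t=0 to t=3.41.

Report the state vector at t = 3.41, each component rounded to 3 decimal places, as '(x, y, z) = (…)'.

(x, y, z) = (6.115, 5.122, 14.203)

t=0.000: state=(3.680, 1.320, 4.220)
step 1 (dt=0.005): k1=(-23.600, 32.010, -6.406), k2=(-22.210, 31.453, -6.151), k3=(-22.258, 31.484, -6.153), k4=(-20.913, 30.954, -5.909); state += dt/6·(k1+2k2+2k3+k4)
t=0.005: state=(3.569, 1.477, 4.189)
t=0.010: state=(3.471, 1.630, 4.161)
t=0.015: state=(3.384, 1.778, 4.135)
continuing one RK4 step at a time; state shown every 40 steps (Δt=0.2):
t=0.200: state=(4.727, 6.886, 4.947)
t=0.400: state=(9.468, 10.523, 14.486)
t=0.600: state=(5.722, 2.651, 16.659)
t=0.800: state=(2.238, 1.731, 10.720)
t=1.000: state=(2.575, 3.299, 7.138)
t=1.200: state=(5.179, 7.067, 7.344)
t=1.400: state=(8.519, 8.978, 14.304)
t=1.600: state=(5.772, 3.637, 15.535)
t=1.800: state=(3.242, 2.904, 10.963)
t=2.000: state=(3.886, 4.779, 8.427)
t=2.200: state=(6.457, 7.885, 10.276)
t=2.400: state=(7.529, 6.778, 15.063)
t=2.600: state=(4.936, 3.780, 13.584)
t=2.800: state=(3.986, 4.152, 10.420)
t=3.000: state=(5.253, 6.244, 9.808)
t=3.200: state=(7.028, 7.445, 12.805)
t=3.400: state=(6.214, 5.233, 14.264)
t=3.410: state=(6.115, 5.122, 14.203)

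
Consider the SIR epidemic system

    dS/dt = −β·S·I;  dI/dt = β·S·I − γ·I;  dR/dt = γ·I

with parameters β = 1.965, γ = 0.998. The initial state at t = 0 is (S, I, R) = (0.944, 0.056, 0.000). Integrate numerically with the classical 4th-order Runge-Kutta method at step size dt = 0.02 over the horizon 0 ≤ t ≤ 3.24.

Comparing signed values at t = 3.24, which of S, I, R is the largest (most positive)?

t=0.000: state=(0.944, 0.056, 0.000)
step 1 (dt=0.02): k1=(-0.104, 0.048, 0.056), k2=(-0.105, 0.048, 0.056), k3=(-0.105, 0.048, 0.056), k4=(-0.105, 0.049, 0.057); state += dt/6·(k1+2k2+2k3+k4)
t=0.020: state=(0.942, 0.057, 0.001)
t=0.040: state=(0.940, 0.058, 0.002)
t=0.060: state=(0.938, 0.059, 0.003)
continuing one RK4 step at a time; state shown every 10 steps (Δt=0.2):
t=0.200: state=(0.922, 0.066, 0.012)
t=0.400: state=(0.896, 0.077, 0.026)
t=0.600: state=(0.867, 0.090, 0.043)
t=0.800: state=(0.835, 0.103, 0.062)
t=1.000: state=(0.800, 0.116, 0.084)
t=1.200: state=(0.762, 0.129, 0.109)
t=1.400: state=(0.723, 0.142, 0.136)
t=1.600: state=(0.682, 0.153, 0.165)
t=1.800: state=(0.641, 0.162, 0.197)
t=2.000: state=(0.600, 0.170, 0.230)
t=2.200: state=(0.561, 0.175, 0.264)
t=2.400: state=(0.524, 0.177, 0.299)
t=2.600: state=(0.488, 0.177, 0.335)
t=2.800: state=(0.456, 0.174, 0.370)
t=3.000: state=(0.426, 0.170, 0.404)
t=3.200: state=(0.399, 0.164, 0.438)
t=3.240: state=(0.394, 0.162, 0.444)
compare at T: S=0.394, I=0.162, R=0.444

largest component: R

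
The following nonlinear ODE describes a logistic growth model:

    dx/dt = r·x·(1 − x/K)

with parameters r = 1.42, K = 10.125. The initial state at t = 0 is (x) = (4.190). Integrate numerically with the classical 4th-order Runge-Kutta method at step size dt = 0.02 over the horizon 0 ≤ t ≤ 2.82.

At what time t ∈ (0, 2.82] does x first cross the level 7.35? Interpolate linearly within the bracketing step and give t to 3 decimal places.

t=0.000: state=(4.190)
step 1 (dt=0.02): k1=(3.488), k2=(3.496), k3=(3.496), k4=(3.504); state += dt/6·(k1+2k2+2k3+k4)
t=0.020: state=(4.260)
t=0.040: state=(4.330)
t=0.060: state=(4.401)
continuing one RK4 step at a time; state shown every 5 steps (Δt=0.1):
t=0.100: state=(4.542)
t=0.200: state=(4.900)
t=0.300: state=(5.259)
t=0.400: state=(5.617)
t=0.500: state=(5.969)
t=0.600: state=(6.312)
t=0.700: state=(6.643)
t=0.800: state=(6.960)
t=0.900: state=(7.260)
t=0.920: state=(7.318)
next step: t=0.940: state=(7.375) — x has crossed 7.35
linear interpolation between t=0.920 (7.31803) and t=0.940 (7.37528) → t≈0.931

t = 0.931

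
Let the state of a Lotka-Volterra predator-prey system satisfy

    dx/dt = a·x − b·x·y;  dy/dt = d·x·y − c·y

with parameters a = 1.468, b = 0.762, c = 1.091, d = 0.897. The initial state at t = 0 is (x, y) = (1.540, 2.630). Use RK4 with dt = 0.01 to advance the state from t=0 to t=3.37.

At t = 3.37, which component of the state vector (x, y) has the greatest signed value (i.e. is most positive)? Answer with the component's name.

largest component: x

t=0.000: state=(1.540, 2.630)
step 1 (dt=0.01): k1=(-0.826, 0.764), k2=(-0.828, 0.755), k3=(-0.828, 0.755), k4=(-0.830, 0.746); state += dt/6·(k1+2k2+2k3+k4)
t=0.010: state=(1.532, 2.638)
t=0.020: state=(1.523, 2.645)
t=0.030: state=(1.515, 2.652)
continuing one RK4 step at a time; state shown every 20 steps (Δt=0.2):
t=0.200: state=(1.370, 2.745)
t=0.400: state=(1.205, 2.780)
t=0.600: state=(1.060, 2.737)
t=0.800: state=(0.944, 2.633)
t=1.000: state=(0.857, 2.487)
t=1.200: state=(0.797, 2.318)
t=1.400: state=(0.761, 2.142)
t=1.600: state=(0.746, 1.971)
t=1.800: state=(0.750, 1.812)
t=2.000: state=(0.772, 1.669)
t=2.200: state=(0.810, 1.546)
t=2.400: state=(0.866, 1.444)
t=2.600: state=(0.938, 1.365)
t=2.800: state=(1.026, 1.308)
t=3.000: state=(1.131, 1.276)
t=3.200: state=(1.249, 1.270)
t=3.370: state=(1.359, 1.287)
compare at T: x=1.359, y=1.287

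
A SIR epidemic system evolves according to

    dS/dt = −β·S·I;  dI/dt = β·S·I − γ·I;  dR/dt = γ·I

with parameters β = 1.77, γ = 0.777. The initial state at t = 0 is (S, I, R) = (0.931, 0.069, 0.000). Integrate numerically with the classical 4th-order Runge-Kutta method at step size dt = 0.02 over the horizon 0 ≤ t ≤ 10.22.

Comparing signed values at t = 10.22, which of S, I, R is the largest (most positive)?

t=0.000: state=(0.931, 0.069, 0.000)
step 1 (dt=0.02): k1=(-0.114, 0.060, 0.054), k2=(-0.115, 0.060, 0.054), k3=(-0.115, 0.060, 0.054), k4=(-0.115, 0.061, 0.055); state += dt/6·(k1+2k2+2k3+k4)
t=0.020: state=(0.929, 0.070, 0.001)
t=0.040: state=(0.926, 0.071, 0.002)
t=0.060: state=(0.924, 0.073, 0.003)
continuing one RK4 step at a time; state shown every 25 steps (Δt=0.5):
t=0.500: state=(0.863, 0.104, 0.033)
t=1.000: state=(0.773, 0.145, 0.081)
t=1.500: state=(0.668, 0.186, 0.146)
t=2.000: state=(0.558, 0.217, 0.225)
t=2.500: state=(0.457, 0.231, 0.313)
t=3.000: state=(0.373, 0.225, 0.402)
t=3.500: state=(0.308, 0.206, 0.486)
t=4.000: state=(0.259, 0.180, 0.561)
t=4.500: state=(0.224, 0.151, 0.625)
t=5.000: state=(0.199, 0.123, 0.678)
t=5.500: state=(0.180, 0.099, 0.721)
t=6.000: state=(0.167, 0.078, 0.755)
t=6.500: state=(0.157, 0.061, 0.782)
t=7.000: state=(0.149, 0.047, 0.803)
t=7.500: state=(0.144, 0.037, 0.820)
t=8.000: state=(0.140, 0.028, 0.832)
t=8.500: state=(0.137, 0.022, 0.842)
t=9.000: state=(0.135, 0.016, 0.849)
t=9.500: state=(0.133, 0.013, 0.855)
t=10.000: state=(0.132, 0.010, 0.859)
t=10.220: state=(0.131, 0.008, 0.860)
compare at T: S=0.131, I=0.008, R=0.860

largest component: R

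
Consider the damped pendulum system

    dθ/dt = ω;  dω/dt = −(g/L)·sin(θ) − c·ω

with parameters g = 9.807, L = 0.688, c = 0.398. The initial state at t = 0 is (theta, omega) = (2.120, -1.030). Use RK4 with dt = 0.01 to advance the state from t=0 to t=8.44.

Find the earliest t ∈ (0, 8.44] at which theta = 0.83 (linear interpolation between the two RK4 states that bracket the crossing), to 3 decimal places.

t = 0.383

t=0.000: state=(2.120, -1.030)
step 1 (dt=0.01): k1=(-1.030, -11.748), k2=(-1.089, -11.763), k3=(-1.089, -11.765), k4=(-1.148, -11.782); state += dt/6·(k1+2k2+2k3+k4)
t=0.010: state=(2.109, -1.148)
t=0.020: state=(2.097, -1.266)
t=0.030: state=(2.084, -1.384)
t=0.380: state=(0.846, -5.558)
next step: t=0.390: state=(0.790, -5.640) — theta has crossed 0.83
linear interpolation between t=0.380 (0.84621) and t=0.390 (0.79021) → t≈0.383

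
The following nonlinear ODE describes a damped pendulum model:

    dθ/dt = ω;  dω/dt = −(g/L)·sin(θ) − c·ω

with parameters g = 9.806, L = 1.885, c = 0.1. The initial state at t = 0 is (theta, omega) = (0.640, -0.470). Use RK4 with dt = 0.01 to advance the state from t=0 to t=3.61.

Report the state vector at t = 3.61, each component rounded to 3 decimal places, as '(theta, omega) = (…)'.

(theta, omega) = (-0.263, -1.090)

t=0.000: state=(0.640, -0.470)
step 1 (dt=0.01): k1=(-0.470, -3.060), k2=(-0.485, -3.048), k3=(-0.485, -3.048), k4=(-0.500, -3.036); state += dt/6·(k1+2k2+2k3+k4)
t=0.010: state=(0.635, -0.500)
t=0.020: state=(0.630, -0.531)
t=0.030: state=(0.625, -0.561)
continuing one RK4 step at a time; state shown every 20 steps (Δt=0.2):
t=0.200: state=(0.489, -1.019)
t=0.400: state=(0.245, -1.373)
t=0.600: state=(-0.042, -1.451)
t=0.800: state=(-0.315, -1.236)
t=1.000: state=(-0.520, -0.787)
t=1.200: state=(-0.621, -0.206)
t=1.400: state=(-0.601, 0.397)
t=1.600: state=(-0.467, 0.921)
t=1.800: state=(-0.245, 1.267)
t=2.000: state=(0.022, 1.357)
t=2.200: state=(0.279, 1.172)
t=2.400: state=(0.476, 0.763)
t=2.600: state=(0.576, 0.223)
t=2.800: state=(0.563, -0.345)
t=3.000: state=(0.442, -0.842)
t=3.200: state=(0.237, -1.173)
t=3.400: state=(-0.011, -1.267)
t=3.600: state=(-0.252, -1.104)
t=3.610: state=(-0.263, -1.090)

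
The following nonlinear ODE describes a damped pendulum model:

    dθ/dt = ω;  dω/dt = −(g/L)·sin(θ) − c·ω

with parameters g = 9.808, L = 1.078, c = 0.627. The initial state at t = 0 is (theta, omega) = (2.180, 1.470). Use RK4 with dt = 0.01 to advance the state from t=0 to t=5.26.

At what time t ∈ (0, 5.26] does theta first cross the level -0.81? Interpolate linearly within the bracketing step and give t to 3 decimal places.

t=0.000: state=(2.180, 1.470)
step 1 (dt=0.01): k1=(1.470, -8.383), k2=(1.428, -8.319), k3=(1.428, -8.320), k4=(1.387, -8.256); state += dt/6·(k1+2k2+2k3+k4)
t=0.010: state=(2.194, 1.387)
t=0.020: state=(2.208, 1.305)
t=0.030: state=(2.220, 1.224)
continuing one RK4 step at a time; state shown every 20 steps (Δt=0.2):
t=0.200: state=(2.321, -0.004)
t=0.400: state=(2.190, -1.305)
t=0.600: state=(1.792, -2.689)
t=0.800: state=(1.114, -4.041)
t=1.000: state=(0.229, -4.595)
t=1.200: state=(-0.622, -3.689)
t=1.250: state=(-0.797, -3.283)
next step: t=1.260: state=(-0.829, -3.197) — theta has crossed -0.81
linear interpolation between t=1.250 (-0.79680) and t=1.260 (-0.82920) → t≈1.254

t = 1.254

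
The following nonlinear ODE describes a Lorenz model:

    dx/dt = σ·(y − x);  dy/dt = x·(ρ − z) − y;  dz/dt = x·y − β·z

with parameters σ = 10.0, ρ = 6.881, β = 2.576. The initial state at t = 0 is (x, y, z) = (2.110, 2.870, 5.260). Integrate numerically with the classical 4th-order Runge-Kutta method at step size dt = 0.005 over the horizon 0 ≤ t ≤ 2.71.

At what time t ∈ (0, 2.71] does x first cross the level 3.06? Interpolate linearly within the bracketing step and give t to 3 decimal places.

t=0.000: state=(2.110, 2.870, 5.260)
step 1 (dt=0.005): k1=(7.600, 0.550, -7.494), k2=(7.424, 0.620, -7.388), k3=(7.430, 0.618, -7.390), k4=(7.259, 0.687, -7.286); state += dt/6·(k1+2k2+2k3+k4)
t=0.005: state=(2.147, 2.873, 5.223)
t=0.010: state=(2.183, 2.877, 5.187)
t=0.015: state=(2.217, 2.881, 5.152)
continuing one RK4 step at a time; state shown every 20 steps (Δt=0.1):
t=0.100: state=(2.643, 3.044, 4.693)
t=0.200: state=(3.016, 3.387, 4.432)
t=0.210: state=(3.053, 3.428, 4.422)
next step: t=0.215: state=(3.072, 3.448, 4.417) — x has crossed 3.06
linear interpolation between t=0.210 (3.05342) and t=0.215 (3.07217) → t≈0.212

t = 0.212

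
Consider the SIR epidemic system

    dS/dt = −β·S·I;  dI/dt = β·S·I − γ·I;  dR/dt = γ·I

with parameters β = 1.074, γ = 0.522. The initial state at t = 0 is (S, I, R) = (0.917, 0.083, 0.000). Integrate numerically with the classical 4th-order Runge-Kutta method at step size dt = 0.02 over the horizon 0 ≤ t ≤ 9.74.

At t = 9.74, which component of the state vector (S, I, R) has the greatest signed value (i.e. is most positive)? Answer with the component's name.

largest component: R

t=0.000: state=(0.917, 0.083, 0.000)
step 1 (dt=0.02): k1=(-0.082, 0.038, 0.043), k2=(-0.082, 0.039, 0.044), k3=(-0.082, 0.039, 0.044), k4=(-0.082, 0.039, 0.044); state += dt/6·(k1+2k2+2k3+k4)
t=0.020: state=(0.915, 0.084, 0.001)
t=0.040: state=(0.914, 0.085, 0.002)
t=0.060: state=(0.912, 0.085, 0.003)
continuing one RK4 step at a time; state shown every 25 steps (Δt=0.5):
t=0.500: state=(0.872, 0.103, 0.024)
t=1.000: state=(0.820, 0.126, 0.054)
t=1.500: state=(0.762, 0.148, 0.090)
t=2.000: state=(0.700, 0.169, 0.131)
t=2.500: state=(0.636, 0.186, 0.178)
t=3.000: state=(0.574, 0.198, 0.228)
t=3.500: state=(0.515, 0.205, 0.281)
t=4.000: state=(0.461, 0.205, 0.334)
t=4.500: state=(0.414, 0.199, 0.387)
t=5.000: state=(0.372, 0.190, 0.438)
t=5.500: state=(0.338, 0.177, 0.486)
t=6.000: state=(0.308, 0.162, 0.530)
t=6.500: state=(0.284, 0.146, 0.570)
t=7.000: state=(0.263, 0.130, 0.606)
t=7.500: state=(0.247, 0.115, 0.638)
t=8.000: state=(0.233, 0.101, 0.666)
t=8.500: state=(0.221, 0.088, 0.691)
t=9.000: state=(0.212, 0.076, 0.712)
t=9.500: state=(0.204, 0.065, 0.731)
t=9.740: state=(0.201, 0.061, 0.739)
compare at T: S=0.201, I=0.061, R=0.739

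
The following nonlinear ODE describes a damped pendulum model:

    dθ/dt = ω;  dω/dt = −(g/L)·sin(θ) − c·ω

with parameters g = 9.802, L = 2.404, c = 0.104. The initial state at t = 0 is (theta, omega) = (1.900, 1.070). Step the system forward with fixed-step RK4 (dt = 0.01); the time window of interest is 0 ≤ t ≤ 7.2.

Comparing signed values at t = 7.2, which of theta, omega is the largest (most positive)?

largest component: omega

t=0.000: state=(1.900, 1.070)
step 1 (dt=0.01): k1=(1.070, -3.970), k2=(1.050, -3.961), k3=(1.050, -3.961), k4=(1.030, -3.952); state += dt/6·(k1+2k2+2k3+k4)
t=0.010: state=(1.911, 1.030)
t=0.020: state=(1.921, 0.991)
t=0.030: state=(1.930, 0.952)
continuing one RK4 step at a time; state shown every 25 steps (Δt=0.25):
t=0.250: state=(2.048, 0.126)
t=0.500: state=(1.966, -0.781)
t=0.750: state=(1.653, -1.730)
t=1.000: state=(1.102, -2.664)
t=1.250: state=(0.350, -3.255)
t=1.500: state=(-0.463, -3.112)
t=1.750: state=(-1.150, -2.307)
t=2.000: state=(-1.598, -1.265)
t=2.250: state=(-1.784, -0.238)
t=2.500: state=(-1.720, 0.754)
t=2.750: state=(-1.408, 1.736)
t=3.000: state=(-0.861, 2.599)
t=3.250: state=(-0.146, 3.014)
t=3.500: state=(0.585, 2.714)
t=3.750: state=(1.166, 1.871)
t=4.000: state=(1.506, 0.844)
t=4.250: state=(1.588, -0.183)
t=4.500: state=(1.417, -1.182)
t=4.750: state=(1.004, -2.093)
t=5.000: state=(0.396, -2.686)
t=5.250: state=(-0.287, -2.669)
t=5.500: state=(-0.886, -2.040)
t=5.750: state=(-1.281, -1.095)
t=6.000: state=(-1.428, -0.080)
t=6.250: state=(-1.323, 0.912)
t=6.500: state=(-0.979, 1.810)
t=6.750: state=(-0.442, 2.421)
t=7.000: state=(0.185, 2.486)
t=7.200: state=(0.650, 2.105)
compare at T: theta=0.650, omega=2.105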